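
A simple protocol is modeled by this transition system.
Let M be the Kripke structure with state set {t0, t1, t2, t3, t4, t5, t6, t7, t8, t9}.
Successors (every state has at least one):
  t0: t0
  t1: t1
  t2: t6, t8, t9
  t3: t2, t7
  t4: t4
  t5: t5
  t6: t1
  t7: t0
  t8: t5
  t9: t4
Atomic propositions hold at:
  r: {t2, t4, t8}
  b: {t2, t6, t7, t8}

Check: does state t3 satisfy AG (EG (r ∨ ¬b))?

Sat(¬b) = {t0, t1, t3, t4, t5, t9}
Sat(r ∨ ¬b) = {t0, t1, t2, t3, t4, t5, t8, t9}
EG (r ∨ ¬b): greatest fixpoint, start Z0 = {t0, t1, t2, t3, t4, t5, t8, t9}, keep only states in Sat with some successor in Z. Already a fixed point.
Sat(EG (r ∨ ¬b)) = {t0, t1, t2, t3, t4, t5, t8, t9}
AG (EG (r ∨ ¬b)): greatest fixpoint, start Z0 = {t0, t1, t2, t3, t4, t5, t8, t9}, keep only states in Sat with every successor in Z. Z1 = {t0, t1, t4, t5, t8, t9}; fixed.
Sat(AG (EG (r ∨ ¬b))) = {t0, t1, t4, t5, t8, t9}
t3 ∉ Sat(AG (EG (r ∨ ¬b))) = {t0, t1, t4, t5, t8, t9}, so the formula does not hold at t3.

No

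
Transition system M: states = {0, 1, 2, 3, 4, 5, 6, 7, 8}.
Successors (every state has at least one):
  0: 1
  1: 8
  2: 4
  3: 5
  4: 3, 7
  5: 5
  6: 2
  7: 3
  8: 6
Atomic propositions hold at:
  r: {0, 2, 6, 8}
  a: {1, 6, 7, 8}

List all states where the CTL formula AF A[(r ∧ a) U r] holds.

Sat(r ∧ a) = {6, 8}
A[(r ∧ a) U r]: least fixpoint, start Z0 = Sat(r) = {0, 2, 6, 8}, add states in Sat(r ∧ a) with every successor in Z. Already a fixed point.
Sat(A[(r ∧ a) U r]) = {0, 2, 6, 8}
AF A[(r ∧ a) U r]: least fixpoint, start Z0 = {0, 2, 6, 8}, add states with every successor in Z. Z1 = {0, 1, 2, 6, 8}; fixed.
Sat(AF A[(r ∧ a) U r]) = {0, 1, 2, 6, 8}

{0, 1, 2, 6, 8}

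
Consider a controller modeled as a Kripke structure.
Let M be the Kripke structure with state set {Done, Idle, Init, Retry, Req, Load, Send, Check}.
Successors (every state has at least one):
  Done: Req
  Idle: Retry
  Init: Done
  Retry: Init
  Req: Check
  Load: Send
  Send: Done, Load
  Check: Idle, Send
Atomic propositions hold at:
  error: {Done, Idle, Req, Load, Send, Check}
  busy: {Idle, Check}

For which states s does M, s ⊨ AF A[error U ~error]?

Sat(~error) = {Init, Retry}
A[error U ~error]: least fixpoint, start Z0 = Sat(~error) = {Init, Retry}, add states in Sat(error) with every successor in Z. Z1 = {Idle, Init, Retry}; fixed.
Sat(A[error U ~error]) = {Idle, Init, Retry}
AF A[error U ~error]: least fixpoint, start Z0 = {Idle, Init, Retry}, add states with every successor in Z. Already a fixed point.
Sat(AF A[error U ~error]) = {Idle, Init, Retry}

{Idle, Init, Retry}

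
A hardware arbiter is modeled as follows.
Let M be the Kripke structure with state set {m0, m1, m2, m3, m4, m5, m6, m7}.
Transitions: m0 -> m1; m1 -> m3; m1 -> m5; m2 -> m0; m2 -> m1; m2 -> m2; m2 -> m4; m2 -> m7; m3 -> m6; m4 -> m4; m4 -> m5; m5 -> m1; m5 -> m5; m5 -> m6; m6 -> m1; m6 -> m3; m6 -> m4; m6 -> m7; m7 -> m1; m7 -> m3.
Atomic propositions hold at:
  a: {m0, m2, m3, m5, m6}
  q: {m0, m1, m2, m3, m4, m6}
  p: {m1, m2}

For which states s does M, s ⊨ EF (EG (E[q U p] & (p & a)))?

{m2}

E[q U p]: least fixpoint, start Z0 = Sat(p) = {m1, m2}, add states in Sat(q) with some successor in Z. Z1 = {m0, m1, m2, m6}; Z2 = {m0, m1, m2, m3, m6}; fixed.
Sat(E[q U p]) = {m0, m1, m2, m3, m6}
Sat(p & a) = {m2}
Sat(E[q U p] & (p & a)) = {m2}
EG (E[q U p] & (p & a)): greatest fixpoint, start Z0 = {m2}, keep only states in Sat with some successor in Z. Already a fixed point.
Sat(EG (E[q U p] & (p & a))) = {m2}
EF (EG (E[q U p] & (p & a))): least fixpoint, start Z0 = {m2}, add states with some successor in Z. Already a fixed point.
Sat(EF (EG (E[q U p] & (p & a)))) = {m2}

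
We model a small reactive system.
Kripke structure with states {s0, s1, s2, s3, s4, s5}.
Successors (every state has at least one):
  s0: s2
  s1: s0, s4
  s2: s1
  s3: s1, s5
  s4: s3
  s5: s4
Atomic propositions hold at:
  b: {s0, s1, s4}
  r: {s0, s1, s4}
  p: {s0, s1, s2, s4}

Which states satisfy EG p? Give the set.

{s0, s1, s2}

EG p: greatest fixpoint, start Z0 = {s0, s1, s2, s4}, keep only states in Sat with some successor in Z. Z1 = {s0, s1, s2}; fixed.
Sat(EG p) = {s0, s1, s2}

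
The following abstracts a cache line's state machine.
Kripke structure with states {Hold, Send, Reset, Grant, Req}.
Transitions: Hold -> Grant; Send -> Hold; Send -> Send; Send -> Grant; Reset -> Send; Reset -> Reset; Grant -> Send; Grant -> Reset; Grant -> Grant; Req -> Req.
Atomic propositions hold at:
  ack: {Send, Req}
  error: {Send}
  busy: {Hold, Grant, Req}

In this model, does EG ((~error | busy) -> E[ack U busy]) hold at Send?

Yes

Sat(~error) = {Hold, Reset, Grant, Req}
Sat(~error | busy) = {Hold, Reset, Grant, Req}
E[ack U busy]: least fixpoint, start Z0 = Sat(busy) = {Hold, Grant, Req}, add states in Sat(ack) with some successor in Z. Z1 = {Hold, Send, Grant, Req}; fixed.
Sat(E[ack U busy]) = {Hold, Send, Grant, Req}
Sat((~error | busy) -> E[ack U busy]) = {Hold, Send, Grant, Req}
EG ((~error | busy) -> E[ack U busy]): greatest fixpoint, start Z0 = {Hold, Send, Grant, Req}, keep only states in Sat with some successor in Z. Already a fixed point.
Sat(EG ((~error | busy) -> E[ack U busy])) = {Hold, Send, Grant, Req}
Send ∈ Sat(EG ((~error | busy) -> E[ack U busy])) = {Hold, Send, Grant, Req}, so the formula holds at Send.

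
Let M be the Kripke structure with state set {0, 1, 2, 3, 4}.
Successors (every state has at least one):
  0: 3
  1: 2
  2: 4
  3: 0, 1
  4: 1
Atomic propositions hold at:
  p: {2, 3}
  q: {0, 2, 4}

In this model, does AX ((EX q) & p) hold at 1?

Yes

Sat(EX q) = {s : some successor in {0, 2, 4}} = {1, 2, 3}
Sat((EX q) & p) = {2, 3}
Sat(AX ((EX q) & p)) = {s : every successor in {2, 3}} = {0, 1}
1 ∈ Sat(AX ((EX q) & p)) = {0, 1}, so the formula holds at 1.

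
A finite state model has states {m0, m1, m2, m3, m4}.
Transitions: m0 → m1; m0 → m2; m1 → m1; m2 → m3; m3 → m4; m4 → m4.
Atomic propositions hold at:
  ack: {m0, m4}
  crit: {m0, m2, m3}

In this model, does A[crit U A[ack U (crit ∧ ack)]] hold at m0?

Sat(crit ∧ ack) = {m0}
A[ack U (crit ∧ ack)]: least fixpoint, start Z0 = Sat((crit ∧ ack)) = {m0}, add states in Sat(ack) with every successor in Z. Already a fixed point.
Sat(A[ack U (crit ∧ ack)]) = {m0}
A[crit U A[ack U (crit ∧ ack)]]: least fixpoint, start Z0 = Sat(A[ack U (crit ∧ ack)]) = {m0}, add states in Sat(crit) with every successor in Z. Already a fixed point.
Sat(A[crit U A[ack U (crit ∧ ack)]]) = {m0}
m0 ∈ Sat(A[crit U A[ack U (crit ∧ ack)]]) = {m0}, so the formula holds at m0.

Yes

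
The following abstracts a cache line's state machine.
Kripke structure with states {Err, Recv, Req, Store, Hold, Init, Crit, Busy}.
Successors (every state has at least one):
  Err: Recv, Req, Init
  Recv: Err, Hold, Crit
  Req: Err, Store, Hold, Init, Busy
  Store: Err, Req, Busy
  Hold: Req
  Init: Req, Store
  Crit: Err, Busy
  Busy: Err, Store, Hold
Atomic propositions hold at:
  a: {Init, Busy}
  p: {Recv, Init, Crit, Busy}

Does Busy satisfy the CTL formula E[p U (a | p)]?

Sat(a | p) = {Recv, Init, Crit, Busy}
E[p U (a | p)]: least fixpoint, start Z0 = Sat((a | p)) = {Recv, Init, Crit, Busy}, add states in Sat(p) with some successor in Z. Already a fixed point.
Sat(E[p U (a | p)]) = {Recv, Init, Crit, Busy}
Busy ∈ Sat(E[p U (a | p)]) = {Recv, Init, Crit, Busy}, so the formula holds at Busy.

Yes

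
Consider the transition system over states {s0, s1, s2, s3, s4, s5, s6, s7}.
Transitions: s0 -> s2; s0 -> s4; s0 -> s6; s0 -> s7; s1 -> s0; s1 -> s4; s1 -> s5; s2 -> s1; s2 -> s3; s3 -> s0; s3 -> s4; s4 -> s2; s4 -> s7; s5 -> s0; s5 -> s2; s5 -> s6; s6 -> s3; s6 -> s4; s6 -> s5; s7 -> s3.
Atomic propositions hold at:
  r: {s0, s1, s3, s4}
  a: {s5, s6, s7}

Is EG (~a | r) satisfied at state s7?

No

Sat(~a) = {s0, s1, s2, s3, s4}
Sat(~a | r) = {s0, s1, s2, s3, s4}
EG (~a | r): greatest fixpoint, start Z0 = {s0, s1, s2, s3, s4}, keep only states in Sat with some successor in Z. Already a fixed point.
Sat(EG (~a | r)) = {s0, s1, s2, s3, s4}
s7 ∉ Sat(EG (~a | r)) = {s0, s1, s2, s3, s4}, so the formula does not hold at s7.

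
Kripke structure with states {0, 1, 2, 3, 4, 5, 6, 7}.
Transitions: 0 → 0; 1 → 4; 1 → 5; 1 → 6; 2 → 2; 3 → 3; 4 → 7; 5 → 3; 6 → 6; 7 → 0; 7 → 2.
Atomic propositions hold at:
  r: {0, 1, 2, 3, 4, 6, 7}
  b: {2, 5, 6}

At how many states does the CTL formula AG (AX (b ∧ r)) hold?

2

Sat(b ∧ r) = {2, 6}
Sat(AX (b ∧ r)) = {s : every successor in {2, 6}} = {2, 6}
AG (AX (b ∧ r)): greatest fixpoint, start Z0 = {2, 6}, keep only states in Sat with every successor in Z. Already a fixed point.
Sat(AG (AX (b ∧ r))) = {2, 6}
|Sat(AG (AX (b ∧ r)))| = |{2, 6}| = 2.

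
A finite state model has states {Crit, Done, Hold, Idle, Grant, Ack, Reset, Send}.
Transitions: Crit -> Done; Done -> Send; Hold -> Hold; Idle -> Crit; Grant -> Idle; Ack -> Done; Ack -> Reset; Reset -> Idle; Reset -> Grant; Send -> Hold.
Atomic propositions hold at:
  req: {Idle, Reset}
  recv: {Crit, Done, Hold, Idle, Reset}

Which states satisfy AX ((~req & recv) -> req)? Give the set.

Sat(~req) = {Crit, Done, Hold, Grant, Ack, Send}
Sat(~req & recv) = {Crit, Done, Hold}
Sat((~req & recv) -> req) = {Idle, Grant, Ack, Reset, Send}
Sat(AX ((~req & recv) -> req)) = {s : every successor in {Idle, Grant, Ack, Reset, Send}} = {Done, Grant, Reset}

{Done, Grant, Reset}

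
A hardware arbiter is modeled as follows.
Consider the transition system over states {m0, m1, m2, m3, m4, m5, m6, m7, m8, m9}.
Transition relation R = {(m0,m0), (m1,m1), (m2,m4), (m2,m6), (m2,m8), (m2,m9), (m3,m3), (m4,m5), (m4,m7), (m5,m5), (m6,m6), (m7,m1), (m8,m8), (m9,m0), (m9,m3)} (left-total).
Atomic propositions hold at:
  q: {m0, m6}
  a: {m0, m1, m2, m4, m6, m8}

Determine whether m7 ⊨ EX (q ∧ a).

Sat(q ∧ a) = {m0, m6}
Sat(EX (q ∧ a)) = {s : some successor in {m0, m6}} = {m0, m2, m6, m9}
m7 ∉ Sat(EX (q ∧ a)) = {m0, m2, m6, m9}, so the formula does not hold at m7.

No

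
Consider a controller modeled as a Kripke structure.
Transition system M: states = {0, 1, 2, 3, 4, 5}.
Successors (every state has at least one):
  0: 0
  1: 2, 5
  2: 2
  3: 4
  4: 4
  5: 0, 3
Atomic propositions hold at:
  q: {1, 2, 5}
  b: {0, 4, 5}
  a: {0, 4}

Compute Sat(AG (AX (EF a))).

EF a: least fixpoint, start Z0 = {0, 4}, add states with some successor in Z. Z1 = {0, 3, 4, 5}; Z2 = {0, 1, 3, 4, 5}; fixed.
Sat(EF a) = {0, 1, 3, 4, 5}
Sat(AX (EF a)) = {s : every successor in {0, 1, 3, 4, 5}} = {0, 3, 4, 5}
AG (AX (EF a)): greatest fixpoint, start Z0 = {0, 3, 4, 5}, keep only states in Sat with every successor in Z. Already a fixed point.
Sat(AG (AX (EF a))) = {0, 3, 4, 5}

{0, 3, 4, 5}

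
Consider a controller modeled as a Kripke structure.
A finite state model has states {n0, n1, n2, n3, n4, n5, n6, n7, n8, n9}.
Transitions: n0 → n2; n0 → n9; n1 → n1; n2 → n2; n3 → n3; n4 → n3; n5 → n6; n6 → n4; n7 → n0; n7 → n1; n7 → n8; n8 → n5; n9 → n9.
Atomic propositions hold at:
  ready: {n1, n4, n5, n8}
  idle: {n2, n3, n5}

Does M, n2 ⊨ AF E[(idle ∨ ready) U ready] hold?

Sat(idle ∨ ready) = {n1, n2, n3, n4, n5, n8}
E[(idle ∨ ready) U ready]: least fixpoint, start Z0 = Sat(ready) = {n1, n4, n5, n8}, add states in Sat(idle ∨ ready) with some successor in Z. Already a fixed point.
Sat(E[(idle ∨ ready) U ready]) = {n1, n4, n5, n8}
AF E[(idle ∨ ready) U ready]: least fixpoint, start Z0 = {n1, n4, n5, n8}, add states with every successor in Z. Z1 = {n1, n4, n5, n6, n8}; fixed.
Sat(AF E[(idle ∨ ready) U ready]) = {n1, n4, n5, n6, n8}
n2 ∉ Sat(AF E[(idle ∨ ready) U ready]) = {n1, n4, n5, n6, n8}, so the formula does not hold at n2.

No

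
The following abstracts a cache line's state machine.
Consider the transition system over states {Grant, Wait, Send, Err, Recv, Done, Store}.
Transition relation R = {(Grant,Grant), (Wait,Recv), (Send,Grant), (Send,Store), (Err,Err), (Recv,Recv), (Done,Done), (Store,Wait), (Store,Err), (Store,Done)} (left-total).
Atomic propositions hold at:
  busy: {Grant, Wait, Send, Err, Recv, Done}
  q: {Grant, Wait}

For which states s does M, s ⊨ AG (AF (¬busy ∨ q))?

Sat(¬busy) = {Store}
Sat(¬busy ∨ q) = {Grant, Wait, Store}
AF (¬busy ∨ q): least fixpoint, start Z0 = {Grant, Wait, Store}, add states with every successor in Z. Z1 = {Grant, Wait, Send, Store}; fixed.
Sat(AF (¬busy ∨ q)) = {Grant, Wait, Send, Store}
AG (AF (¬busy ∨ q)): greatest fixpoint, start Z0 = {Grant, Wait, Send, Store}, keep only states in Sat with every successor in Z. Z1 = {Grant, Send}; Z2 = {Grant}; fixed.
Sat(AG (AF (¬busy ∨ q))) = {Grant}

{Grant}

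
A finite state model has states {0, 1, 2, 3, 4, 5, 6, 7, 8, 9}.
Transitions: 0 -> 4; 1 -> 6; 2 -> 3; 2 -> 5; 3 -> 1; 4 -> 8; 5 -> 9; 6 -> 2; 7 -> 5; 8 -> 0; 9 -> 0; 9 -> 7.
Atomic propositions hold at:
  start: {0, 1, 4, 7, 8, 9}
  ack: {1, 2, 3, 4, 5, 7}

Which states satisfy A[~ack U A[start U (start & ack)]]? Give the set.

Sat(~ack) = {0, 6, 8, 9}
Sat(start & ack) = {1, 4, 7}
A[start U (start & ack)]: least fixpoint, start Z0 = Sat((start & ack)) = {1, 4, 7}, add states in Sat(start) with every successor in Z. Z1 = {0, 1, 4, 7}; Z2 = {0, 1, 4, 7, 8, 9}; fixed.
Sat(A[start U (start & ack)]) = {0, 1, 4, 7, 8, 9}
A[~ack U A[start U (start & ack)]]: least fixpoint, start Z0 = Sat(A[start U (start & ack)]) = {0, 1, 4, 7, 8, 9}, add states in Sat(~ack) with every successor in Z. Already a fixed point.
Sat(A[~ack U A[start U (start & ack)]]) = {0, 1, 4, 7, 8, 9}

{0, 1, 4, 7, 8, 9}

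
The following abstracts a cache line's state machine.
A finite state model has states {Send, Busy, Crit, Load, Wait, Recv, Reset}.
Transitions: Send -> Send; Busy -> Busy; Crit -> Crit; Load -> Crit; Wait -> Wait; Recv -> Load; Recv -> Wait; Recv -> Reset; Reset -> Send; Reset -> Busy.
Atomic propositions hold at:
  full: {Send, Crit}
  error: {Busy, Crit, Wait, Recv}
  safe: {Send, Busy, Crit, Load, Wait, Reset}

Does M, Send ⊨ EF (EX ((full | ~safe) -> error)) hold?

No

Sat(~safe) = {Recv}
Sat(full | ~safe) = {Send, Crit, Recv}
Sat((full | ~safe) -> error) = {Busy, Crit, Load, Wait, Recv, Reset}
Sat(EX ((full | ~safe) -> error)) = {s : some successor in {Busy, Crit, Load, Wait, Recv, Reset}} = {Busy, Crit, Load, Wait, Recv, Reset}
EF (EX ((full | ~safe) -> error)): least fixpoint, start Z0 = {Busy, Crit, Load, Wait, Recv, Reset}, add states with some successor in Z. Already a fixed point.
Sat(EF (EX ((full | ~safe) -> error))) = {Busy, Crit, Load, Wait, Recv, Reset}
Send ∉ Sat(EF (EX ((full | ~safe) -> error))) = {Busy, Crit, Load, Wait, Recv, Reset}, so the formula does not hold at Send.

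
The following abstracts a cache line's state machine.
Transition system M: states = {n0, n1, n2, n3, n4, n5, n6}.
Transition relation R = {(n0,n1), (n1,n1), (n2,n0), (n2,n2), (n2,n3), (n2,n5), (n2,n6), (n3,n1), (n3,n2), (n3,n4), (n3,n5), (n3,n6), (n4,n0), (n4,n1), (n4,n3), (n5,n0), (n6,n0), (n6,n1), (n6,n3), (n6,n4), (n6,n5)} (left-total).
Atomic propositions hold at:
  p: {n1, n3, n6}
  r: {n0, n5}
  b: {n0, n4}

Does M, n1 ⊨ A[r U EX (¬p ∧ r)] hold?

Sat(¬p) = {n0, n2, n4, n5}
Sat(¬p ∧ r) = {n0, n5}
Sat(EX (¬p ∧ r)) = {s : some successor in {n0, n5}} = {n2, n3, n4, n5, n6}
A[r U EX (¬p ∧ r)]: least fixpoint, start Z0 = Sat(EX (¬p ∧ r)) = {n2, n3, n4, n5, n6}, add states in Sat(r) with every successor in Z. Already a fixed point.
Sat(A[r U EX (¬p ∧ r)]) = {n2, n3, n4, n5, n6}
n1 ∉ Sat(A[r U EX (¬p ∧ r)]) = {n2, n3, n4, n5, n6}, so the formula does not hold at n1.

No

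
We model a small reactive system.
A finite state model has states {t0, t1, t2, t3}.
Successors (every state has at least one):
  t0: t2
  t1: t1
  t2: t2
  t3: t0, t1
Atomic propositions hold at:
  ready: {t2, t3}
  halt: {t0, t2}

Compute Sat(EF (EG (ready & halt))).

Sat(ready & halt) = {t2}
EG (ready & halt): greatest fixpoint, start Z0 = {t2}, keep only states in Sat with some successor in Z. Already a fixed point.
Sat(EG (ready & halt)) = {t2}
EF (EG (ready & halt)): least fixpoint, start Z0 = {t2}, add states with some successor in Z. Z1 = {t0, t2}; Z2 = {t0, t2, t3}; fixed.
Sat(EF (EG (ready & halt))) = {t0, t2, t3}

{t0, t2, t3}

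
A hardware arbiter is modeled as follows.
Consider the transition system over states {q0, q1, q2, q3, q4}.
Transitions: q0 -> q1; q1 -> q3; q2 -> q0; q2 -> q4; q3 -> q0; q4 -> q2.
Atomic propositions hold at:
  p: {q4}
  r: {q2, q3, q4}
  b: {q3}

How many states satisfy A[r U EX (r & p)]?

2

Sat(r & p) = {q4}
Sat(EX (r & p)) = {s : some successor in {q4}} = {q2}
A[r U EX (r & p)]: least fixpoint, start Z0 = Sat(EX (r & p)) = {q2}, add states in Sat(r) with every successor in Z. Z1 = {q2, q4}; fixed.
Sat(A[r U EX (r & p)]) = {q2, q4}
|Sat(A[r U EX (r & p)])| = |{q2, q4}| = 2.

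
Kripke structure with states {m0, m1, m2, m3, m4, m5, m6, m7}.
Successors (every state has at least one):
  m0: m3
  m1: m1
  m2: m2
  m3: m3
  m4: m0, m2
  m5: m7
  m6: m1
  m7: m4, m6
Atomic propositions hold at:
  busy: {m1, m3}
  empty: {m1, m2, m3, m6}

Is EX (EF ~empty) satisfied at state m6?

No

Sat(~empty) = {m0, m4, m5, m7}
EF ~empty: least fixpoint, start Z0 = {m0, m4, m5, m7}, add states with some successor in Z. Already a fixed point.
Sat(EF ~empty) = {m0, m4, m5, m7}
Sat(EX (EF ~empty)) = {s : some successor in {m0, m4, m5, m7}} = {m4, m5, m7}
m6 ∉ Sat(EX (EF ~empty)) = {m4, m5, m7}, so the formula does not hold at m6.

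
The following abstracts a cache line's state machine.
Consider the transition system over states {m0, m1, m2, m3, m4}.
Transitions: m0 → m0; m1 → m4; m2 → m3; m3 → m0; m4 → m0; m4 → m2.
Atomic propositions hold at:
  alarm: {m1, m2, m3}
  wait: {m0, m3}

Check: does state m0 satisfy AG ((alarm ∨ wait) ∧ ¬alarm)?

Sat(alarm ∨ wait) = {m0, m1, m2, m3}
Sat(¬alarm) = {m0, m4}
Sat((alarm ∨ wait) ∧ ¬alarm) = {m0}
AG ((alarm ∨ wait) ∧ ¬alarm): greatest fixpoint, start Z0 = {m0}, keep only states in Sat with every successor in Z. Already a fixed point.
Sat(AG ((alarm ∨ wait) ∧ ¬alarm)) = {m0}
m0 ∈ Sat(AG ((alarm ∨ wait) ∧ ¬alarm)) = {m0}, so the formula holds at m0.

Yes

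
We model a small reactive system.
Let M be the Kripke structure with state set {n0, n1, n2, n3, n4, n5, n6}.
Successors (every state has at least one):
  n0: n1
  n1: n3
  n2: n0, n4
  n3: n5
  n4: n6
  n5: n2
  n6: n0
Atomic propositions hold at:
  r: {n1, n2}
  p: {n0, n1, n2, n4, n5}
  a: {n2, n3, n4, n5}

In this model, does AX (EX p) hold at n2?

Sat(EX p) = {s : some successor in {n0, n1, n2, n4, n5}} = {n0, n2, n3, n5, n6}
Sat(AX (EX p)) = {s : every successor in {n0, n2, n3, n5, n6}} = {n1, n3, n4, n5, n6}
n2 ∉ Sat(AX (EX p)) = {n1, n3, n4, n5, n6}, so the formula does not hold at n2.

No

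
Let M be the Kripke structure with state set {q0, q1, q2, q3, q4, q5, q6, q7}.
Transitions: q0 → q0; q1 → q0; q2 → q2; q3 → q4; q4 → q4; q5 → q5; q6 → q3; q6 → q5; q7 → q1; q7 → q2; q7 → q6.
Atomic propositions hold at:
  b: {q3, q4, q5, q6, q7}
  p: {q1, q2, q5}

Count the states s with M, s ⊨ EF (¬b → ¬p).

Sat(¬b) = {q0, q1, q2}
Sat(¬p) = {q0, q3, q4, q6, q7}
Sat(¬b → ¬p) = {q0, q3, q4, q5, q6, q7}
EF (¬b → ¬p): least fixpoint, start Z0 = {q0, q3, q4, q5, q6, q7}, add states with some successor in Z. Z1 = {q0, q1, q3, q4, q5, q6, q7}; fixed.
Sat(EF (¬b → ¬p)) = {q0, q1, q3, q4, q5, q6, q7}
|Sat(EF (¬b → ¬p))| = |{q0, q1, q3, q4, q5, q6, q7}| = 7.

7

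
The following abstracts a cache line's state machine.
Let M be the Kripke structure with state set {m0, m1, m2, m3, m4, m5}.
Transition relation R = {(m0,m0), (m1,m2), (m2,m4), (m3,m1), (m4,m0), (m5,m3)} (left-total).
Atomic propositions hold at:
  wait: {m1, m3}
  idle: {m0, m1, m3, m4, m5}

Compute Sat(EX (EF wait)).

{m3, m5}

EF wait: least fixpoint, start Z0 = {m1, m3}, add states with some successor in Z. Z1 = {m1, m3, m5}; fixed.
Sat(EF wait) = {m1, m3, m5}
Sat(EX (EF wait)) = {s : some successor in {m1, m3, m5}} = {m3, m5}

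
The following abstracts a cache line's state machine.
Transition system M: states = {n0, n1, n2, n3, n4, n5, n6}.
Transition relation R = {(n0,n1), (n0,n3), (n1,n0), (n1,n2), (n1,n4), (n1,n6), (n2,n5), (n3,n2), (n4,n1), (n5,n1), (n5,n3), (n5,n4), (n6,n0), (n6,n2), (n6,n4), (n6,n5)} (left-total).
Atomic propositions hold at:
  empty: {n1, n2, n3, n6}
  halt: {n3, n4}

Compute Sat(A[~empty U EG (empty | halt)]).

{n1, n4, n6}

Sat(~empty) = {n0, n4, n5}
Sat(empty | halt) = {n1, n2, n3, n4, n6}
EG (empty | halt): greatest fixpoint, start Z0 = {n1, n2, n3, n4, n6}, keep only states in Sat with some successor in Z. Z1 = {n1, n3, n4, n6}; Z2 = {n1, n4, n6}; fixed.
Sat(EG (empty | halt)) = {n1, n4, n6}
A[~empty U EG (empty | halt)]: least fixpoint, start Z0 = Sat(EG (empty | halt)) = {n1, n4, n6}, add states in Sat(~empty) with every successor in Z. Already a fixed point.
Sat(A[~empty U EG (empty | halt)]) = {n1, n4, n6}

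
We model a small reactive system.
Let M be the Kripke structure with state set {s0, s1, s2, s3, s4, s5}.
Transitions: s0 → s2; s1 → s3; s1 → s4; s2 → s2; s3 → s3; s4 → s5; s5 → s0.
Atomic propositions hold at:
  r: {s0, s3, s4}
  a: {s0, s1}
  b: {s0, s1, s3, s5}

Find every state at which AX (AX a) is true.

{s4}

Sat(AX a) = {s : every successor in {s0, s1}} = {s5}
Sat(AX (AX a)) = {s : every successor in {s5}} = {s4}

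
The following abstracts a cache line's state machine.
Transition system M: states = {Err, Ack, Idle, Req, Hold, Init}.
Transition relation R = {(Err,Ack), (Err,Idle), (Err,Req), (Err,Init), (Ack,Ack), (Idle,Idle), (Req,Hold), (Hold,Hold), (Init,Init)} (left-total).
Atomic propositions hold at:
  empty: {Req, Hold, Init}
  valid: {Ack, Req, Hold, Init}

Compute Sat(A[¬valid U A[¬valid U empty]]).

{Req, Hold, Init}

Sat(¬valid) = {Err, Idle}
A[¬valid U empty]: least fixpoint, start Z0 = Sat(empty) = {Req, Hold, Init}, add states in Sat(¬valid) with every successor in Z. Already a fixed point.
Sat(A[¬valid U empty]) = {Req, Hold, Init}
A[¬valid U A[¬valid U empty]]: least fixpoint, start Z0 = Sat(A[¬valid U empty]) = {Req, Hold, Init}, add states in Sat(¬valid) with every successor in Z. Already a fixed point.
Sat(A[¬valid U A[¬valid U empty]]) = {Req, Hold, Init}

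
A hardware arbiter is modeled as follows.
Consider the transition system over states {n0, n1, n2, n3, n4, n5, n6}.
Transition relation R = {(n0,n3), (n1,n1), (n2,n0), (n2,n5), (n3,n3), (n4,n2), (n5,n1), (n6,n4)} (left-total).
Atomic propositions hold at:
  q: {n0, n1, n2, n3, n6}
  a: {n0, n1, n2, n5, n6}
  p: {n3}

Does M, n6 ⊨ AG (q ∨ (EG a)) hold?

EG a: greatest fixpoint, start Z0 = {n0, n1, n2, n5, n6}, keep only states in Sat with some successor in Z. Z1 = {n1, n2, n5}; fixed.
Sat(EG a) = {n1, n2, n5}
Sat(q ∨ (EG a)) = {n0, n1, n2, n3, n5, n6}
AG (q ∨ (EG a)): greatest fixpoint, start Z0 = {n0, n1, n2, n3, n5, n6}, keep only states in Sat with every successor in Z. Z1 = {n0, n1, n2, n3, n5}; fixed.
Sat(AG (q ∨ (EG a))) = {n0, n1, n2, n3, n5}
n6 ∉ Sat(AG (q ∨ (EG a))) = {n0, n1, n2, n3, n5}, so the formula does not hold at n6.

No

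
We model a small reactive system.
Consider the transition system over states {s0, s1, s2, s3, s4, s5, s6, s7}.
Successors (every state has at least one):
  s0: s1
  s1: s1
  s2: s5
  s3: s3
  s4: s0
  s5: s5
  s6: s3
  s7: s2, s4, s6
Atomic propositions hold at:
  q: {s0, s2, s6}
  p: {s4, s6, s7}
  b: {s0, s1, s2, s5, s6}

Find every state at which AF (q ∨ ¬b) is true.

{s0, s2, s3, s4, s6, s7}

Sat(¬b) = {s3, s4, s7}
Sat(q ∨ ¬b) = {s0, s2, s3, s4, s6, s7}
AF (q ∨ ¬b): least fixpoint, start Z0 = {s0, s2, s3, s4, s6, s7}, add states with every successor in Z. Already a fixed point.
Sat(AF (q ∨ ¬b)) = {s0, s2, s3, s4, s6, s7}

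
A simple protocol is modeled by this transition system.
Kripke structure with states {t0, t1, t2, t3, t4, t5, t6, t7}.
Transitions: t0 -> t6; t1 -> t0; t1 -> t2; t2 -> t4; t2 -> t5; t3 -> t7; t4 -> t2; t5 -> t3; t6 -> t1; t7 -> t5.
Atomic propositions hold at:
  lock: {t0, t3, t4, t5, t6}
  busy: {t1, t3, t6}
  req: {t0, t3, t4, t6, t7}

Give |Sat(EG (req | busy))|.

3

Sat(req | busy) = {t0, t1, t3, t4, t6, t7}
EG (req | busy): greatest fixpoint, start Z0 = {t0, t1, t3, t4, t6, t7}, keep only states in Sat with some successor in Z. Z1 = {t0, t1, t3, t6}; Z2 = {t0, t1, t6}; fixed.
Sat(EG (req | busy)) = {t0, t1, t6}
|Sat(EG (req | busy))| = |{t0, t1, t6}| = 3.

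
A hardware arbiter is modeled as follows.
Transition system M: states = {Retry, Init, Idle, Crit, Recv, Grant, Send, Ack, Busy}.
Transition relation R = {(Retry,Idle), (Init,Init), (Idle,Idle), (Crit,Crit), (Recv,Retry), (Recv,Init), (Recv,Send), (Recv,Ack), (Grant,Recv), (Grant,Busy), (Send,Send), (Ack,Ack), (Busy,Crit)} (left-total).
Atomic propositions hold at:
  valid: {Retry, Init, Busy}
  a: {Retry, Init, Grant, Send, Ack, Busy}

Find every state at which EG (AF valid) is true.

AF valid: least fixpoint, start Z0 = {Retry, Init, Busy}, add states with every successor in Z. Already a fixed point.
Sat(AF valid) = {Retry, Init, Busy}
EG (AF valid): greatest fixpoint, start Z0 = {Retry, Init, Busy}, keep only states in Sat with some successor in Z. Z1 = {Init}; fixed.
Sat(EG (AF valid)) = {Init}

{Init}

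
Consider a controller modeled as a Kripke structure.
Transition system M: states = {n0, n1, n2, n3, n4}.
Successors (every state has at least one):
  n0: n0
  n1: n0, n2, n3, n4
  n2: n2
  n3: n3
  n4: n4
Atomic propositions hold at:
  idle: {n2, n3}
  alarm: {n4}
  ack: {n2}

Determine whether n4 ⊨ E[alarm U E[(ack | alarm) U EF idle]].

No

Sat(ack | alarm) = {n2, n4}
EF idle: least fixpoint, start Z0 = {n2, n3}, add states with some successor in Z. Z1 = {n1, n2, n3}; fixed.
Sat(EF idle) = {n1, n2, n3}
E[(ack | alarm) U EF idle]: least fixpoint, start Z0 = Sat(EF idle) = {n1, n2, n3}, add states in Sat(ack | alarm) with some successor in Z. Already a fixed point.
Sat(E[(ack | alarm) U EF idle]) = {n1, n2, n3}
E[alarm U E[(ack | alarm) U EF idle]]: least fixpoint, start Z0 = Sat(E[(ack | alarm) U EF idle]) = {n1, n2, n3}, add states in Sat(alarm) with some successor in Z. Already a fixed point.
Sat(E[alarm U E[(ack | alarm) U EF idle]]) = {n1, n2, n3}
n4 ∉ Sat(E[alarm U E[(ack | alarm) U EF idle]]) = {n1, n2, n3}, so the formula does not hold at n4.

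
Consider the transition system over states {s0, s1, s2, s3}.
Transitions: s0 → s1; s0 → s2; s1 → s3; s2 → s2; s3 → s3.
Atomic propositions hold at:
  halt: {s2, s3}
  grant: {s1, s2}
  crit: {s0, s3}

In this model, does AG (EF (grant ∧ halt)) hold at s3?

Sat(grant ∧ halt) = {s2}
EF (grant ∧ halt): least fixpoint, start Z0 = {s2}, add states with some successor in Z. Z1 = {s0, s2}; fixed.
Sat(EF (grant ∧ halt)) = {s0, s2}
AG (EF (grant ∧ halt)): greatest fixpoint, start Z0 = {s0, s2}, keep only states in Sat with every successor in Z. Z1 = {s2}; fixed.
Sat(AG (EF (grant ∧ halt))) = {s2}
s3 ∉ Sat(AG (EF (grant ∧ halt))) = {s2}, so the formula does not hold at s3.

No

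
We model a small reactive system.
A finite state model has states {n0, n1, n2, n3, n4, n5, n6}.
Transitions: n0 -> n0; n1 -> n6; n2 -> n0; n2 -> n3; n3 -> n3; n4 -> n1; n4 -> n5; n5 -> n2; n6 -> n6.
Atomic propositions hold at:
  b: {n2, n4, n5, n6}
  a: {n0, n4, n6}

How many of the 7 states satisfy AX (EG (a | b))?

Sat(a | b) = {n0, n2, n4, n5, n6}
EG (a | b): greatest fixpoint, start Z0 = {n0, n2, n4, n5, n6}, keep only states in Sat with some successor in Z. Already a fixed point.
Sat(EG (a | b)) = {n0, n2, n4, n5, n6}
Sat(AX (EG (a | b))) = {s : every successor in {n0, n2, n4, n5, n6}} = {n0, n1, n5, n6}
|Sat(AX (EG (a | b)))| = |{n0, n1, n5, n6}| = 4.

4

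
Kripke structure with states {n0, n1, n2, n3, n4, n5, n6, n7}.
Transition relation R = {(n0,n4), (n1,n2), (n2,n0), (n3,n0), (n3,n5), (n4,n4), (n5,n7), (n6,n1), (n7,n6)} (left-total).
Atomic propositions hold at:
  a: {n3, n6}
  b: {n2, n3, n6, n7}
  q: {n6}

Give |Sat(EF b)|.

6

EF b: least fixpoint, start Z0 = {n2, n3, n6, n7}, add states with some successor in Z. Z1 = {n1, n2, n3, n5, n6, n7}; fixed.
Sat(EF b) = {n1, n2, n3, n5, n6, n7}
|Sat(EF b)| = |{n1, n2, n3, n5, n6, n7}| = 6.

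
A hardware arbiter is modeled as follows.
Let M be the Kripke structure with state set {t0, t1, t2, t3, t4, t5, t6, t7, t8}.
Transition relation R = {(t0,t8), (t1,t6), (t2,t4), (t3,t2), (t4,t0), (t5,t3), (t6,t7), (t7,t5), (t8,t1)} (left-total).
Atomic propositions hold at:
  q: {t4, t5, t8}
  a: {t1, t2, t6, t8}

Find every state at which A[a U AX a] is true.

{t0, t1, t3, t8}

Sat(AX a) = {s : every successor in {t1, t2, t6, t8}} = {t0, t1, t3, t8}
A[a U AX a]: least fixpoint, start Z0 = Sat(AX a) = {t0, t1, t3, t8}, add states in Sat(a) with every successor in Z. Already a fixed point.
Sat(A[a U AX a]) = {t0, t1, t3, t8}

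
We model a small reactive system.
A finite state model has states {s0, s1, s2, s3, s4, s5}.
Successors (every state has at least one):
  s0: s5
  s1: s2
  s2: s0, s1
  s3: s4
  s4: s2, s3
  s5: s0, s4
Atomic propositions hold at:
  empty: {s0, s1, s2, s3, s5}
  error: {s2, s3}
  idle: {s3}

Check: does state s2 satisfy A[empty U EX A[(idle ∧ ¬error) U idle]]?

No

Sat(¬error) = {s0, s1, s4, s5}
Sat(idle ∧ ¬error) = ∅
A[(idle ∧ ¬error) U idle]: least fixpoint, start Z0 = Sat(idle) = {s3}, add states in Sat(idle ∧ ¬error) with every successor in Z. Already a fixed point.
Sat(A[(idle ∧ ¬error) U idle]) = {s3}
Sat(EX A[(idle ∧ ¬error) U idle]) = {s : some successor in {s3}} = {s4}
A[empty U EX A[(idle ∧ ¬error) U idle]]: least fixpoint, start Z0 = Sat(EX A[(idle ∧ ¬error) U idle]) = {s4}, add states in Sat(empty) with every successor in Z. Z1 = {s3, s4}; fixed.
Sat(A[empty U EX A[(idle ∧ ¬error) U idle]]) = {s3, s4}
s2 ∉ Sat(A[empty U EX A[(idle ∧ ¬error) U idle]]) = {s3, s4}, so the formula does not hold at s2.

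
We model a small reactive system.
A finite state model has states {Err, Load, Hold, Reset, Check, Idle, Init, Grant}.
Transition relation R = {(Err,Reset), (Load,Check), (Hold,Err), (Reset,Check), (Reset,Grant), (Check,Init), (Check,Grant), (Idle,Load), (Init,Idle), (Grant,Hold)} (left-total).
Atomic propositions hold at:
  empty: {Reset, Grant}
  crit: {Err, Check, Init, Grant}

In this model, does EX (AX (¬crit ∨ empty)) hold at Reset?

Sat(¬crit) = {Load, Hold, Reset, Idle}
Sat(¬crit ∨ empty) = {Load, Hold, Reset, Idle, Grant}
Sat(AX (¬crit ∨ empty)) = {s : every successor in {Load, Hold, Reset, Idle, Grant}} = {Err, Idle, Init, Grant}
Sat(EX (AX (¬crit ∨ empty))) = {s : some successor in {Err, Idle, Init, Grant}} = {Hold, Reset, Check, Init}
Reset ∈ Sat(EX (AX (¬crit ∨ empty))) = {Hold, Reset, Check, Init}, so the formula holds at Reset.

Yes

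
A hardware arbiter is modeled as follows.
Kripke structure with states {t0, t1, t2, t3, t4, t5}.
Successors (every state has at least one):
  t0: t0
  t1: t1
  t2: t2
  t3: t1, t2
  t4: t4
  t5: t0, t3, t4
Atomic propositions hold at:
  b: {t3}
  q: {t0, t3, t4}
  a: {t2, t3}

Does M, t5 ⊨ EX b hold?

Yes

Sat(EX b) = {s : some successor in {t3}} = {t5}
t5 ∈ Sat(EX b) = {t5}, so the formula holds at t5.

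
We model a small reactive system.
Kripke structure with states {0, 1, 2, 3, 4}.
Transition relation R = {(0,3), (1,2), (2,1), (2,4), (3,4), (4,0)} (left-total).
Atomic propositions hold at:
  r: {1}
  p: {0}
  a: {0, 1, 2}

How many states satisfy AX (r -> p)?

Sat(r -> p) = {0, 2, 3, 4}
Sat(AX (r -> p)) = {s : every successor in {0, 2, 3, 4}} = {0, 1, 3, 4}
|Sat(AX (r -> p))| = |{0, 1, 3, 4}| = 4.

4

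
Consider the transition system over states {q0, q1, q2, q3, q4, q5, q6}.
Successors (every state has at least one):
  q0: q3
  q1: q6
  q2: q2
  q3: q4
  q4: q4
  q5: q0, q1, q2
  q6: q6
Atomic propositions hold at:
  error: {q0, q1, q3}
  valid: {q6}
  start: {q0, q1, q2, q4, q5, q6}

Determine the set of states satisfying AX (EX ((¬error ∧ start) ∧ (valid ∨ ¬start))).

Sat(¬error) = {q2, q4, q5, q6}
Sat(¬error ∧ start) = {q2, q4, q5, q6}
Sat(¬start) = {q3}
Sat(valid ∨ ¬start) = {q3, q6}
Sat((¬error ∧ start) ∧ (valid ∨ ¬start)) = {q6}
Sat(EX ((¬error ∧ start) ∧ (valid ∨ ¬start))) = {s : some successor in {q6}} = {q1, q6}
Sat(AX (EX ((¬error ∧ start) ∧ (valid ∨ ¬start)))) = {s : every successor in {q1, q6}} = {q1, q6}

{q1, q6}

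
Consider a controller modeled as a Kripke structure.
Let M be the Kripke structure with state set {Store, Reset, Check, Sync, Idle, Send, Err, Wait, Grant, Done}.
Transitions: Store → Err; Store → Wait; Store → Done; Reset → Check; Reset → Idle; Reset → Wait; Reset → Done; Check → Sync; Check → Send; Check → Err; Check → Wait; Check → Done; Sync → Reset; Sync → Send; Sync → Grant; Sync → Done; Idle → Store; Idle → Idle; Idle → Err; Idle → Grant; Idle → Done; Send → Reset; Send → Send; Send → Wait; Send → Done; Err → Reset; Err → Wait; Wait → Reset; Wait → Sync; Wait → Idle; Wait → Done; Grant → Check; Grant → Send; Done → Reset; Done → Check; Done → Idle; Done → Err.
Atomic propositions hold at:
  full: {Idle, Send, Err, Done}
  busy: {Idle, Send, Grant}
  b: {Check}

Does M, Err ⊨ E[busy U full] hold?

Yes

E[busy U full]: least fixpoint, start Z0 = Sat(full) = {Idle, Send, Err, Done}, add states in Sat(busy) with some successor in Z. Z1 = {Idle, Send, Err, Grant, Done}; fixed.
Sat(E[busy U full]) = {Idle, Send, Err, Grant, Done}
Err ∈ Sat(E[busy U full]) = {Idle, Send, Err, Grant, Done}, so the formula holds at Err.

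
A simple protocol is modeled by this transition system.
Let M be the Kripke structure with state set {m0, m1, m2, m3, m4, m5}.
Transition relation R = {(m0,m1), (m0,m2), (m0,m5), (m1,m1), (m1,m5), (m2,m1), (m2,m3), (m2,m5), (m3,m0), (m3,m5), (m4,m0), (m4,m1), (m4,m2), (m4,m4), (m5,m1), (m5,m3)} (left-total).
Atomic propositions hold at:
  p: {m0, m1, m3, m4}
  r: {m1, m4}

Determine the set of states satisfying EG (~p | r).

{m1, m2, m4, m5}

Sat(~p) = {m2, m5}
Sat(~p | r) = {m1, m2, m4, m5}
EG (~p | r): greatest fixpoint, start Z0 = {m1, m2, m4, m5}, keep only states in Sat with some successor in Z. Already a fixed point.
Sat(EG (~p | r)) = {m1, m2, m4, m5}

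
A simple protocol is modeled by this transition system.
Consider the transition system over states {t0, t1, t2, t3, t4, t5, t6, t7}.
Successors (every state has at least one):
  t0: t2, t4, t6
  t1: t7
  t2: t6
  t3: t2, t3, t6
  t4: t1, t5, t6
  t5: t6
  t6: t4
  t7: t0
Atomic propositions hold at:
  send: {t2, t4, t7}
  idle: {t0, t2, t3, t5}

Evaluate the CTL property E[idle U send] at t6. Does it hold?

No

E[idle U send]: least fixpoint, start Z0 = Sat(send) = {t2, t4, t7}, add states in Sat(idle) with some successor in Z. Z1 = {t0, t2, t3, t4, t7}; fixed.
Sat(E[idle U send]) = {t0, t2, t3, t4, t7}
t6 ∉ Sat(E[idle U send]) = {t0, t2, t3, t4, t7}, so the formula does not hold at t6.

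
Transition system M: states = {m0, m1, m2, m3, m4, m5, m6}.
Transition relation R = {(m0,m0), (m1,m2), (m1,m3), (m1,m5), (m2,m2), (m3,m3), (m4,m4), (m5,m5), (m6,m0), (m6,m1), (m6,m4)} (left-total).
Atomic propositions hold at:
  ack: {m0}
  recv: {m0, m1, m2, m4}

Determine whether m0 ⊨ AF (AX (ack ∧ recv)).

Yes

Sat(ack ∧ recv) = {m0}
Sat(AX (ack ∧ recv)) = {s : every successor in {m0}} = {m0}
AF (AX (ack ∧ recv)): least fixpoint, start Z0 = {m0}, add states with every successor in Z. Already a fixed point.
Sat(AF (AX (ack ∧ recv))) = {m0}
m0 ∈ Sat(AF (AX (ack ∧ recv))) = {m0}, so the formula holds at m0.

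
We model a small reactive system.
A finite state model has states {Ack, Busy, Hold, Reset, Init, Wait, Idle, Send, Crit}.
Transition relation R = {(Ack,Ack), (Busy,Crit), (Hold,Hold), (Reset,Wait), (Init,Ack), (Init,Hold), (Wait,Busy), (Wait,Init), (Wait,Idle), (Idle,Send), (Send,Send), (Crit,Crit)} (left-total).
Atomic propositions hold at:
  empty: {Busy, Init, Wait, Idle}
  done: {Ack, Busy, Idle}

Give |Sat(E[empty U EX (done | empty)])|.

Sat(done | empty) = {Ack, Busy, Init, Wait, Idle}
Sat(EX (done | empty)) = {s : some successor in {Ack, Busy, Init, Wait, Idle}} = {Ack, Reset, Init, Wait}
E[empty U EX (done | empty)]: least fixpoint, start Z0 = Sat(EX (done | empty)) = {Ack, Reset, Init, Wait}, add states in Sat(empty) with some successor in Z. Already a fixed point.
Sat(E[empty U EX (done | empty)]) = {Ack, Reset, Init, Wait}
|Sat(E[empty U EX (done | empty)])| = |{Ack, Reset, Init, Wait}| = 4.

4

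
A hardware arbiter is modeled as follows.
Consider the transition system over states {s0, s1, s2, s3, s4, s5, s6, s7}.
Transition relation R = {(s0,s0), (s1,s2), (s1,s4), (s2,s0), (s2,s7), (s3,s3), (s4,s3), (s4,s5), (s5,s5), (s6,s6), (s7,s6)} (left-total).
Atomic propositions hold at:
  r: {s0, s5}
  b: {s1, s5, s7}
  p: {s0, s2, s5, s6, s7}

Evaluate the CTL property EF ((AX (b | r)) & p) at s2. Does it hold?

Sat(b | r) = {s0, s1, s5, s7}
Sat(AX (b | r)) = {s : every successor in {s0, s1, s5, s7}} = {s0, s2, s5}
Sat((AX (b | r)) & p) = {s0, s2, s5}
EF ((AX (b | r)) & p): least fixpoint, start Z0 = {s0, s2, s5}, add states with some successor in Z. Z1 = {s0, s1, s2, s4, s5}; fixed.
Sat(EF ((AX (b | r)) & p)) = {s0, s1, s2, s4, s5}
s2 ∈ Sat(EF ((AX (b | r)) & p)) = {s0, s1, s2, s4, s5}, so the formula holds at s2.

Yes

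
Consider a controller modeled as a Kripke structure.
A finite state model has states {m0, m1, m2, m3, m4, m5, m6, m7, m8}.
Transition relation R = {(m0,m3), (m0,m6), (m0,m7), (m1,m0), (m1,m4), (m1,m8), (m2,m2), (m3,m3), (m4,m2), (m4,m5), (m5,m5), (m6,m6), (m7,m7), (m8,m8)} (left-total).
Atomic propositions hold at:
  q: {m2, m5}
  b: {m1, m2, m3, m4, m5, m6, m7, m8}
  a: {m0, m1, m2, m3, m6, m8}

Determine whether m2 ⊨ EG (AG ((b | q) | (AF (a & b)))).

Yes

Sat(b | q) = {m1, m2, m3, m4, m5, m6, m7, m8}
Sat(a & b) = {m1, m2, m3, m6, m8}
AF (a & b): least fixpoint, start Z0 = {m1, m2, m3, m6, m8}, add states with every successor in Z. Already a fixed point.
Sat(AF (a & b)) = {m1, m2, m3, m6, m8}
Sat((b | q) | (AF (a & b))) = {m1, m2, m3, m4, m5, m6, m7, m8}
AG ((b | q) | (AF (a & b))): greatest fixpoint, start Z0 = {m1, m2, m3, m4, m5, m6, m7, m8}, keep only states in Sat with every successor in Z. Z1 = {m2, m3, m4, m5, m6, m7, m8}; fixed.
Sat(AG ((b | q) | (AF (a & b)))) = {m2, m3, m4, m5, m6, m7, m8}
EG (AG ((b | q) | (AF (a & b)))): greatest fixpoint, start Z0 = {m2, m3, m4, m5, m6, m7, m8}, keep only states in Sat with some successor in Z. Already a fixed point.
Sat(EG (AG ((b | q) | (AF (a & b))))) = {m2, m3, m4, m5, m6, m7, m8}
m2 ∈ Sat(EG (AG ((b | q) | (AF (a & b))))) = {m2, m3, m4, m5, m6, m7, m8}, so the formula holds at m2.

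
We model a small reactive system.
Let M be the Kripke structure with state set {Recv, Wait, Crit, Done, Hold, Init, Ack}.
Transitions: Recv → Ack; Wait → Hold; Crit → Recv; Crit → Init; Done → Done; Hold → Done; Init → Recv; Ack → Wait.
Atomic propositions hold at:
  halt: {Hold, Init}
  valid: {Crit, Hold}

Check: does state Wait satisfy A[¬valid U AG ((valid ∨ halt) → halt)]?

Yes

Sat(¬valid) = {Recv, Wait, Done, Init, Ack}
Sat(valid ∨ halt) = {Crit, Hold, Init}
Sat((valid ∨ halt) → halt) = {Recv, Wait, Done, Hold, Init, Ack}
AG ((valid ∨ halt) → halt): greatest fixpoint, start Z0 = {Recv, Wait, Done, Hold, Init, Ack}, keep only states in Sat with every successor in Z. Already a fixed point.
Sat(AG ((valid ∨ halt) → halt)) = {Recv, Wait, Done, Hold, Init, Ack}
A[¬valid U AG ((valid ∨ halt) → halt)]: least fixpoint, start Z0 = Sat(AG ((valid ∨ halt) → halt)) = {Recv, Wait, Done, Hold, Init, Ack}, add states in Sat(¬valid) with every successor in Z. Already a fixed point.
Sat(A[¬valid U AG ((valid ∨ halt) → halt)]) = {Recv, Wait, Done, Hold, Init, Ack}
Wait ∈ Sat(A[¬valid U AG ((valid ∨ halt) → halt)]) = {Recv, Wait, Done, Hold, Init, Ack}, so the formula holds at Wait.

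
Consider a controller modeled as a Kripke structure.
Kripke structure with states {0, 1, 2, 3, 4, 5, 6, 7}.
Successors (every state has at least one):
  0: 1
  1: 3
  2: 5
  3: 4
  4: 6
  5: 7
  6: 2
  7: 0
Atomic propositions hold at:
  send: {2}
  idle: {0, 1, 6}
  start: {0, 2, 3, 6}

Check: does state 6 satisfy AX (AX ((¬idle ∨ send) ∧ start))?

Sat(¬idle) = {2, 3, 4, 5, 7}
Sat(¬idle ∨ send) = {2, 3, 4, 5, 7}
Sat((¬idle ∨ send) ∧ start) = {2, 3}
Sat(AX ((¬idle ∨ send) ∧ start)) = {s : every successor in {2, 3}} = {1, 6}
Sat(AX (AX ((¬idle ∨ send) ∧ start))) = {s : every successor in {1, 6}} = {0, 4}
6 ∉ Sat(AX (AX ((¬idle ∨ send) ∧ start))) = {0, 4}, so the formula does not hold at 6.

No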